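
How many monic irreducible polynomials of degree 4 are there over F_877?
There are 147889662378 monic irreducible polynomials of degree 4 over F_877

Each element of F_{877^4} that lies in no proper subfield is a root of exactly one monic irreducible of degree 4 over F_877, and each such polynomial has 4 distinct roots in F_{877^4}. By Möbius inversion the count is N_877(4) = (1/4) Σ_{d|4} μ(4/d) · 877^d = (1/4)(μ(4)·877^1 + μ(2)·877^2 + μ(1)·877^4) = 591558649512/4 = 147889662378.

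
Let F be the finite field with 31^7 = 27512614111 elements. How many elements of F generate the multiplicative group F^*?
There are φ(27512614110) = 7336697088 primitive elements

F_q^* is cyclic of order q - 1 = 27512614110. A cyclic group of order m has exactly φ(m) generators. Here m = 27512614110 = 2 · 3 · 5 · 917087137, so the number of primitive elements is φ(27512614110) = 7336697088.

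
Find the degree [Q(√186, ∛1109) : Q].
[Q(√186, ∛1109) : Q] = 6

Let L = Q(√186, ∛1109). Since Q(√186) ⊂ L and [Q(√186):Q] = 2, the tower law gives 2 | [L:Q]. Likewise Q(∛1109) ⊂ L with [Q(∛1109):Q] = 3 (because 1109 is not a perfect cube), so 3 | [L:Q]. As gcd(2,3) = 1, [L:Q] is divisible by 6. Conversely L is generated over Q by √186 and ∛1109, so [L:Q] ≤ 2·3 = 6. Therefore [Q(√186, ∛1109) : Q] = 6.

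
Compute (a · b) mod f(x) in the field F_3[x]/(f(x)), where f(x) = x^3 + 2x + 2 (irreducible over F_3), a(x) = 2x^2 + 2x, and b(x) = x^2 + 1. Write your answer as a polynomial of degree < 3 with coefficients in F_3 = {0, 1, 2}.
a · b ≡ x^2 + 2 (mod f(x))

Multiply in F_3[x]: a(x)·b(x) = (2x^2 + 2x)·(x^2 + 1) = 2x^4 + 2x^3 + 2x^2 + 2x. This has degree ≥ 3, so divide by f(x) over F_3: 2x^4 + 2x^3 + 2x^2 + 2x = (2x + 2)·(x^3 + 2x + 2) + (x^2 + 2). Hence a·b ≡ x^2 + 2 (mod f). (F_3[x]/(f) is a field with 3^3 = 27 elements since f is irreducible of degree 3.)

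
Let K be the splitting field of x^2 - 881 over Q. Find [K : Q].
[K : Q] = 2

f(x) = x^2 - 881 factors as (x - √881)(x + √881). The splitting field is K = Q(√881). Since 881 is squarefree and > 1, it is not a perfect square, so x^2 - 881 is irreducible over Q and [Q(√881) : Q] = 2. Hence [K : Q] = 2.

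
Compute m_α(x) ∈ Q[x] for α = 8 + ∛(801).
m_α(x) = x^3 - 24x^2 + 192x - 1313

Set β = α - 8 = ∛(801), so β^3 = 801. Then (α - 8)^3 - 801 = 0, i.e. α is a root of g(x) = (x - 8)^3 - 801 = x^3 - 24x^2 + 192x - 1313. Since g(x) = h(x - 8) where h(x) = x^3 - 801, and h is irreducible over Q (because 801 is not a perfect cube, so h has no rational root, and a monic cubic with no rational root is irreducible), g is also irreducible (irreducibility is preserved under the substitution x → x - 8). Hence m_α(x) = x^3 - 24x^2 + 192x - 1313.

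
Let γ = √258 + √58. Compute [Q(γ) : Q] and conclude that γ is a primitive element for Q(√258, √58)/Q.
[Q(γ) : Q] = 4 (equivalently, Q(γ) = Q(√258, √58))

Obviously Q(γ) ⊆ Q(√258, √58), and [Q(√258, √58):Q] = 4 (since 258, 58 are distinct squarefree integers > 1 with 14964 not a perfect square). To show equality we compute the minimal polynomial of γ. From γ = √258 + √58: γ^2 = 258 + 2√(14964) + 58 = 316 + 2√(14964), so γ^2 - 316 = 2√(14964); squaring, (γ^2 - 316)^2 = 4·14964, i.e. γ^4 - 632γ^2 + 99856 - 59856 = 0, i.e. γ^4 - 632γ^2 + 40000 = 0. So γ is a root of x^4 - 632x^2 + 40000. This polynomial is irreducible over Q: it has no rational root (each ±√258 ± √58 is irrational), and any factorization into two quadratics over Q would force √(14964) ∈ Q (pairing opposite roots) or √258, √58 ∈ Q (other pairings), all impossible. Hence [Q(γ):Q] = 4 = [Q(√258, √58):Q], so Q(γ) = Q(√258, √58).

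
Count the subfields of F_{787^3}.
F_{787^3} has 2 subfields

The subfields of F_{p^n} are exactly the fields F_{p^d} for d | n (each is the fixed field of the unique index-d subgroup of Gal(F_{p^n}/F_p) ≅ Z/nZ). The divisors of n = 3 are {1, 3}, giving 2 subfields: F_{787^1}, F_{787^3}.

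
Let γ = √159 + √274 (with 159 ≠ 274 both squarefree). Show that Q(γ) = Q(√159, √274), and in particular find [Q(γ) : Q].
[Q(γ) : Q] = 4 (equivalently, Q(γ) = Q(√159, √274))

Obviously Q(γ) ⊆ Q(√159, √274), and [Q(√159, √274):Q] = 4 (since 159, 274 are distinct squarefree integers > 1 with 43566 not a perfect square). To show equality we compute the minimal polynomial of γ. From γ = √159 + √274: γ^2 = 159 + 2√(43566) + 274 = 433 + 2√(43566), so γ^2 - 433 = 2√(43566); squaring, (γ^2 - 433)^2 = 4·43566, i.e. γ^4 - 866γ^2 + 187489 - 174264 = 0, i.e. γ^4 - 866γ^2 + 13225 = 0. So γ is a root of x^4 - 866x^2 + 13225. This polynomial is irreducible over Q: it has no rational root (each ±√159 ± √274 is irrational), and any factorization into two quadratics over Q would force √(43566) ∈ Q (pairing opposite roots) or √159, √274 ∈ Q (other pairings), all impossible. Hence [Q(γ):Q] = 4 = [Q(√159, √274):Q], so Q(γ) = Q(√159, √274).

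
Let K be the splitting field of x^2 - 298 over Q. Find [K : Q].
[K : Q] = 2

f(x) = x^2 - 298 factors as (x - √298)(x + √298). The splitting field is K = Q(√298). Since 298 is squarefree and > 1, it is not a perfect square, so x^2 - 298 is irreducible over Q and [Q(√298) : Q] = 2. Hence [K : Q] = 2.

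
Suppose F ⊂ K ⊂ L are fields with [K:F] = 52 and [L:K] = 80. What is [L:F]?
[L:F] = 4160

The tower law says that for any tower of field extensions F ⊂ K ⊂ L with finite degrees, [L:F] = [L:K] · [K:F]. Here this gives [L:F] = 80 · 52 = 4160.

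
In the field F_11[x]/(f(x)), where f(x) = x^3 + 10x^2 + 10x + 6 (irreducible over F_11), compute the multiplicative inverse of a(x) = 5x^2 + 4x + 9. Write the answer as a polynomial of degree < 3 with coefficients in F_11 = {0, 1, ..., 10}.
a(x)^(-1) ≡ 7x^2 + 4x + 9 (mod f(x))

Since f is irreducible over F_11, F_11[x]/(f) is a field and a(x) ≠ 0 has an inverse. Apply the extended Euclidean algorithm to f(x) and a(x) in F_11[x]: f(x) = (9x + 8)·a(x) + (7x);  a(x) = (7x + 10)·(7x) + (9). The last nonzero remainder is the constant 9 = gcd(f, a) in F_11. Back-substituting through the division chain expresses 9 = s(x)·a(x) + t(x)·f(x) with s(x) ≡ 8x^2 + 3x + 4 (mod f), so (8x^2 + 3x + 4)·a(x) ≡ 9 (mod f). Multiplying by 9^(-1) ≡ 5 in F_11 gives a(x)^(-1) ≡ 5·(8x^2 + 3x + 4) ≡ 7x^2 + 4x + 9 (mod f). Check: (5x^2 + 4x + 9)·(7x^2 + 4x + 9) = 2x^4 + 4x^3 + 3x^2 + 6x + 4 ≡ 1 (mod x^3 + 10x^2 + 10x + 6).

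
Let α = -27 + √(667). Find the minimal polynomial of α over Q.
m_α(x) = x^2 + 54x + 62

From α + 27 = √(667), squaring gives (α + 27)^2 = 667, i.e. α^2 + 54α + 729 = 667, so α^2 + 54α + 62 = 0. The discriminant of x^2 + 54x + 62 is (54)^2 - 4·(62) = 2916 - 248 = 2668, and 4·(667) is not a perfect square in Q since 667 is squarefree and ≠ 1. Hence x^2 + 54x + 62 is irreducible over Q and is the minimal polynomial of α.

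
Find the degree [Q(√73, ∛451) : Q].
[Q(√73, ∛451) : Q] = 6

Let L = Q(√73, ∛451). Since Q(√73) ⊂ L and [Q(√73):Q] = 2, the tower law gives 2 | [L:Q]. Likewise Q(∛451) ⊂ L with [Q(∛451):Q] = 3 (because 451 is not a perfect cube), so 3 | [L:Q]. As gcd(2,3) = 1, [L:Q] is divisible by 6. Conversely L is generated over Q by √73 and ∛451, so [L:Q] ≤ 2·3 = 6. Therefore [Q(√73, ∛451) : Q] = 6.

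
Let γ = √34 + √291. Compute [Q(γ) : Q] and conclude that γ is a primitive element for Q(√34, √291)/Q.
[Q(γ) : Q] = 4 (equivalently, Q(γ) = Q(√34, √291))

Obviously Q(γ) ⊆ Q(√34, √291), and [Q(√34, √291):Q] = 4 (since 34, 291 are distinct squarefree integers > 1 with 9894 not a perfect square). To show equality we compute the minimal polynomial of γ. From γ = √34 + √291: γ^2 = 34 + 2√(9894) + 291 = 325 + 2√(9894), so γ^2 - 325 = 2√(9894); squaring, (γ^2 - 325)^2 = 4·9894, i.e. γ^4 - 650γ^2 + 105625 - 39576 = 0, i.e. γ^4 - 650γ^2 + 66049 = 0. So γ is a root of x^4 - 650x^2 + 66049. This polynomial is irreducible over Q: it has no rational root (each ±√34 ± √291 is irrational), and any factorization into two quadratics over Q would force √(9894) ∈ Q (pairing opposite roots) or √34, √291 ∈ Q (other pairings), all impossible. Hence [Q(γ):Q] = 4 = [Q(√34, √291):Q], so Q(γ) = Q(√34, √291).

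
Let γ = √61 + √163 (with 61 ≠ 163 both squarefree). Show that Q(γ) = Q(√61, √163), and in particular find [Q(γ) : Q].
[Q(γ) : Q] = 4 (equivalently, Q(γ) = Q(√61, √163))

Obviously Q(γ) ⊆ Q(√61, √163), and [Q(√61, √163):Q] = 4 (since 61, 163 are distinct squarefree integers > 1 with 9943 not a perfect square). To show equality we compute the minimal polynomial of γ. From γ = √61 + √163: γ^2 = 61 + 2√(9943) + 163 = 224 + 2√(9943), so γ^2 - 224 = 2√(9943); squaring, (γ^2 - 224)^2 = 4·9943, i.e. γ^4 - 448γ^2 + 50176 - 39772 = 0, i.e. γ^4 - 448γ^2 + 10404 = 0. So γ is a root of x^4 - 448x^2 + 10404. This polynomial is irreducible over Q: it has no rational root (each ±√61 ± √163 is irrational), and any factorization into two quadratics over Q would force √(9943) ∈ Q (pairing opposite roots) or √61, √163 ∈ Q (other pairings), all impossible. Hence [Q(γ):Q] = 4 = [Q(√61, √163):Q], so Q(γ) = Q(√61, √163).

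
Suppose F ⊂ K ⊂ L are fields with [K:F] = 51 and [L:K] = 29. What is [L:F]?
[L:F] = 1479

The tower law says that for any tower of field extensions F ⊂ K ⊂ L with finite degrees, [L:F] = [L:K] · [K:F]. Here this gives [L:F] = 29 · 51 = 1479.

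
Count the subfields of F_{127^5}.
F_{127^5} has 2 subfields

The subfields of F_{p^n} are exactly the fields F_{p^d} for d | n (each is the fixed field of the unique index-d subgroup of Gal(F_{p^n}/F_p) ≅ Z/nZ). The divisors of n = 5 are {1, 5}, giving 2 subfields: F_{127^1}, F_{127^5}.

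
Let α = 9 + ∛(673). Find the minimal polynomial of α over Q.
m_α(x) = x^3 - 27x^2 + 243x - 1402

Set β = α - 9 = ∛(673), so β^3 = 673. Then (α - 9)^3 - 673 = 0, i.e. α is a root of g(x) = (x - 9)^3 - 673 = x^3 - 27x^2 + 243x - 1402. Since g(x) = h(x - 9) where h(x) = x^3 - 673, and h is irreducible over Q (because 673 is not a perfect cube, so h has no rational root, and a monic cubic with no rational root is irreducible), g is also irreducible (irreducibility is preserved under the substitution x → x - 9). Hence m_α(x) = x^3 - 27x^2 + 243x - 1402.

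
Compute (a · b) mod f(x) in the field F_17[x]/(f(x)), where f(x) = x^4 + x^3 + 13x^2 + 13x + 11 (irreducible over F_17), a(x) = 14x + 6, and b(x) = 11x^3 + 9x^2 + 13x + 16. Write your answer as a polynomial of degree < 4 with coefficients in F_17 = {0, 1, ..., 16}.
a · b ≡ 4x^3 + 2x^2 (mod f(x))

Multiply in F_17[x]: a(x)·b(x) = (14x + 6)·(11x^3 + 9x^2 + 13x + 16) = x^4 + 5x^3 + 15x^2 + 13x + 11. This has degree ≥ 4, so divide by f(x) over F_17: x^4 + 5x^3 + 15x^2 + 13x + 11 = (1)·(x^4 + x^3 + 13x^2 + 13x + 11) + (4x^3 + 2x^2). Hence a·b ≡ 4x^3 + 2x^2 (mod f). (F_17[x]/(f) is a field with 17^4 = 83521 elements since f is irreducible of degree 4.)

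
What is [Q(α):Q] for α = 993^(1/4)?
[Q(α):Q] = 4

α is a root of x^4 - 993. By Eisenstein's criterion at the prime p = 3 (which divides the constant term 993 but p^2 = 9 does not, since 993 is squarefree), x^4 - 993 is irreducible over Q. Hence [Q(α):Q] = 4.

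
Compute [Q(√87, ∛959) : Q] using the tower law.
[Q(√87, ∛959) : Q] = 6

Let L = Q(√87, ∛959). Since Q(√87) ⊂ L and [Q(√87):Q] = 2, the tower law gives 2 | [L:Q]. Likewise Q(∛959) ⊂ L with [Q(∛959):Q] = 3 (because 959 is not a perfect cube), so 3 | [L:Q]. As gcd(2,3) = 1, [L:Q] is divisible by 6. Conversely L is generated over Q by √87 and ∛959, so [L:Q] ≤ 2·3 = 6. Therefore [Q(√87, ∛959) : Q] = 6.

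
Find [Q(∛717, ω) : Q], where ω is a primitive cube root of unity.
[Q(∛717, ω) : Q] = 6

[Q(∛717):Q] = 3 (min poly x^3 - 717, irreducible since 717 is not a perfect cube). [Q(ω):Q] = 2 (min poly x^2 + x + 1). Since Q(∛717) ⊂ R and ω ∉ R, we have ω ∉ Q(∛717), so x^2 + x + 1 remains irreducible over Q(∛717) and [Q(∛717, ω) : Q(∛717)] = 2. By the tower law, [Q(∛717, ω) : Q] = 3 · 2 = 6. (In fact Q(∛717, ω) is the splitting field of x^3 - 717 over Q.)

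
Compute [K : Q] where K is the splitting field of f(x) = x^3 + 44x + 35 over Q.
[K : Q] = 6

By the rational root test, any rational root of the monic integer polynomial f(x) = x^3 + 44x + 35 must be an integer dividing the constant term 35, i.e. one of ±{1, 5, 7, 35}. Evaluating: f(1) = 80, f(-1) = -10, f(5) = 380, f(-5) = -310, f(7) = 686, f(-7) = -616, f(35) = 44450, f(-35) = -44380; none is 0, so f has no rational root and is therefore irreducible over Q (a cubic with no linear factor over a field is irreducible). For an irreducible cubic, the Galois group is A_3 or S_3 according as the discriminant disc(f) = -4a^3 - 27b^2 = -4·(44)^3 - 27·(35)^2 = -373811 is or is not a square in Q. Here disc(f) = -373811 is not a perfect square in Q, so the Galois group of f over Q is not contained in A_3 and must be all of S_3. The splitting field has degree |S_3| = 6 over Q, so [K : Q] = 6.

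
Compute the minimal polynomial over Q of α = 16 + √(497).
m_α(x) = x^2 - 32x - 241

From α - 16 = √(497), squaring gives (α - 16)^2 = 497, i.e. α^2 - 32α + 256 = 497, so α^2 - 32α - 241 = 0. The discriminant of x^2 - 32x - 241 is (-32)^2 - 4·(-241) = 1024 + 964 = 1988, and 4·(497) is not a perfect square in Q since 497 is squarefree and ≠ 1. Hence x^2 - 32x - 241 is irreducible over Q and is the minimal polynomial of α.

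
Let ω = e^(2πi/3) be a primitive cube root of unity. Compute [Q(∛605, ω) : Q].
[Q(∛605, ω) : Q] = 6

[Q(∛605):Q] = 3 (min poly x^3 - 605, irreducible since 605 is not a perfect cube). [Q(ω):Q] = 2 (min poly x^2 + x + 1). Since Q(∛605) ⊂ R and ω ∉ R, we have ω ∉ Q(∛605), so x^2 + x + 1 remains irreducible over Q(∛605) and [Q(∛605, ω) : Q(∛605)] = 2. By the tower law, [Q(∛605, ω) : Q] = 3 · 2 = 6. (In fact Q(∛605, ω) is the splitting field of x^3 - 605 over Q.)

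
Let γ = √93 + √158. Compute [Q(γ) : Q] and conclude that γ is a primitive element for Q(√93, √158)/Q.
[Q(γ) : Q] = 4 (equivalently, Q(γ) = Q(√93, √158))

Obviously Q(γ) ⊆ Q(√93, √158), and [Q(√93, √158):Q] = 4 (since 93, 158 are distinct squarefree integers > 1 with 14694 not a perfect square). To show equality we compute the minimal polynomial of γ. From γ = √93 + √158: γ^2 = 93 + 2√(14694) + 158 = 251 + 2√(14694), so γ^2 - 251 = 2√(14694); squaring, (γ^2 - 251)^2 = 4·14694, i.e. γ^4 - 502γ^2 + 63001 - 58776 = 0, i.e. γ^4 - 502γ^2 + 4225 = 0. So γ is a root of x^4 - 502x^2 + 4225. This polynomial is irreducible over Q: it has no rational root (each ±√93 ± √158 is irrational), and any factorization into two quadratics over Q would force √(14694) ∈ Q (pairing opposite roots) or √93, √158 ∈ Q (other pairings), all impossible. Hence [Q(γ):Q] = 4 = [Q(√93, √158):Q], so Q(γ) = Q(√93, √158).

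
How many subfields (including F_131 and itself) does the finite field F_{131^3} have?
F_{131^3} has 2 subfields

The subfields of F_{p^n} are exactly the fields F_{p^d} for d | n (each is the fixed field of the unique index-d subgroup of Gal(F_{p^n}/F_p) ≅ Z/nZ). The divisors of n = 3 are {1, 3}, giving 2 subfields: F_{131^1}, F_{131^3}.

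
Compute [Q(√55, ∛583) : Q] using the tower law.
[Q(√55, ∛583) : Q] = 6

Let L = Q(√55, ∛583). Since Q(√55) ⊂ L and [Q(√55):Q] = 2, the tower law gives 2 | [L:Q]. Likewise Q(∛583) ⊂ L with [Q(∛583):Q] = 3 (because 583 is not a perfect cube), so 3 | [L:Q]. As gcd(2,3) = 1, [L:Q] is divisible by 6. Conversely L is generated over Q by √55 and ∛583, so [L:Q] ≤ 2·3 = 6. Therefore [Q(√55, ∛583) : Q] = 6.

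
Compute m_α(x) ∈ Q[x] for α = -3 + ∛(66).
m_α(x) = x^3 + 9x^2 + 27x - 39

Set β = α + 3 = ∛(66), so β^3 = 66. Then (α + 3)^3 - 66 = 0, i.e. α is a root of g(x) = (x + 3)^3 - 66 = x^3 + 9x^2 + 27x - 39. Since g(x) = h(x + 3) where h(x) = x^3 - 66, and h is irreducible over Q (because 66 is not a perfect cube, so h has no rational root, and a monic cubic with no rational root is irreducible), g is also irreducible (irreducibility is preserved under the substitution x → x + 3). Hence m_α(x) = x^3 + 9x^2 + 27x - 39.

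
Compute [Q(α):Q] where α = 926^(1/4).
[Q(α):Q] = 4

α is a root of x^4 - 926. By Eisenstein's criterion at the prime p = 2 (which divides the constant term 926 but p^2 = 4 does not, since 926 is squarefree), x^4 - 926 is irreducible over Q. Hence [Q(α):Q] = 4.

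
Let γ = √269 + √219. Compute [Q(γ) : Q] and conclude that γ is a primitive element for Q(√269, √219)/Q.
[Q(γ) : Q] = 4 (equivalently, Q(γ) = Q(√269, √219))

Obviously Q(γ) ⊆ Q(√269, √219), and [Q(√269, √219):Q] = 4 (since 269, 219 are distinct squarefree integers > 1 with 58911 not a perfect square). To show equality we compute the minimal polynomial of γ. From γ = √269 + √219: γ^2 = 269 + 2√(58911) + 219 = 488 + 2√(58911), so γ^2 - 488 = 2√(58911); squaring, (γ^2 - 488)^2 = 4·58911, i.e. γ^4 - 976γ^2 + 238144 - 235644 = 0, i.e. γ^4 - 976γ^2 + 2500 = 0. So γ is a root of x^4 - 976x^2 + 2500. This polynomial is irreducible over Q: it has no rational root (each ±√269 ± √219 is irrational), and any factorization into two quadratics over Q would force √(58911) ∈ Q (pairing opposite roots) or √269, √219 ∈ Q (other pairings), all impossible. Hence [Q(γ):Q] = 4 = [Q(√269, √219):Q], so Q(γ) = Q(√269, √219).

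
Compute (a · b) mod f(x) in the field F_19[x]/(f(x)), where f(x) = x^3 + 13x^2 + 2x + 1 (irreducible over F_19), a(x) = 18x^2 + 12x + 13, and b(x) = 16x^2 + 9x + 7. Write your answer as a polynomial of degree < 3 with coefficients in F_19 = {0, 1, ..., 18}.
a · b ≡ 8x^2 + 5x + 4 (mod f(x))

Multiply in F_19[x]: a(x)·b(x) = (18x^2 + 12x + 13)·(16x^2 + 9x + 7) = 3x^4 + 12x^3 + 5x^2 + 11x + 15. This has degree ≥ 3, so divide by f(x) over F_19: 3x^4 + 12x^3 + 5x^2 + 11x + 15 = (3x + 11)·(x^3 + 13x^2 + 2x + 1) + (8x^2 + 5x + 4). Hence a·b ≡ 8x^2 + 5x + 4 (mod f). (F_19[x]/(f) is a field with 19^3 = 6859 elements since f is irreducible of degree 3.)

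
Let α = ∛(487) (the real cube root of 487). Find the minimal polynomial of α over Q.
m_α(x) = x^3 - 487

α satisfies α^3 = 487, so x^3 - 487 annihilates α. By the rational root test, a rational root p/q (in lowest terms) of x^3 - 487 would satisfy p^3 = 487 q^3, forcing q = 1 and p^3 = 487; but 487 is not a perfect cube, contradiction. A monic cubic over Q with no rational root is irreducible (any nontrivial factorization would include a linear factor). Hence x^3 - 487 is the minimal polynomial of α, and in particular [Q(α):Q] = 3.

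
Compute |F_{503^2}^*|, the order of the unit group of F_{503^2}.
|F_{503^2}^*| = 253008

F_{503^2} has 503^2 = 253009 elements; its multiplicative group consists of all nonzero elements, so |F_{503^2}^*| = 253009 - 1 = 253008. (It is cyclic since any finite subgroup of the multiplicative group of a field is cyclic.)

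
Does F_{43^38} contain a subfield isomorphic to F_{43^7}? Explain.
No: F_{43^7} is not a subfield of F_{43^38}

F_{p^m} embeds in F_{p^n} iff m | n. Here 7 ∤ 38 (since 38 = 5·7 + 3 with remainder 3 ≠ 0), so F_{43^7} is not a subfield of F_{43^38}. Equivalently: if it were, the tower law would give 7 = [F_{43^7}:F_43] dividing [F_{43^38}:F_43] = 38, contradiction.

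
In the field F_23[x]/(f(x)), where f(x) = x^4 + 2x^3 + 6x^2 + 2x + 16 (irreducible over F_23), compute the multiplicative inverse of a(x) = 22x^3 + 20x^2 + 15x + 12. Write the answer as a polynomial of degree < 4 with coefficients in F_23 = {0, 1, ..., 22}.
a(x)^(-1) ≡ 7x^3 + 4x^2 + 7x + 18 (mod f(x))

Since f is irreducible over F_23, F_23[x]/(f) is a field and a(x) ≠ 0 has an inverse. Apply the extended Euclidean algorithm to f(x) and a(x) in F_23[x]: f(x) = (22x + 1)·a(x) + (x^2 + 22x + 4);  a(x) = (22x + 19)·(x^2 + 22x + 4) + (15x + 5);  (x^2 + 22x + 4) = (20x + 4)·(15x + 5) + (7). The last nonzero remainder is the constant 7 = gcd(f, a) in F_23. Back-substituting through the division chain expresses 7 = s(x)·a(x) + t(x)·f(x) with s(x) ≡ 3x^3 + 5x^2 + 3x + 11 (mod f), so (3x^3 + 5x^2 + 3x + 11)·a(x) ≡ 7 (mod f). Multiplying by 7^(-1) ≡ 10 in F_23 gives a(x)^(-1) ≡ 10·(3x^3 + 5x^2 + 3x + 11) ≡ 7x^3 + 4x^2 + 7x + 18 (mod f). Check: (22x^3 + 20x^2 + 15x + 12)·(7x^3 + 4x^2 + 7x + 18) = 16x^6 + 21x^5 + 17x^4 + 13x^3 + 7x^2 + 9x + 9 ≡ 1 (mod x^4 + 2x^3 + 6x^2 + 2x + 16).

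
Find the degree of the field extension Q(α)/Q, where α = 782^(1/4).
[Q(α):Q] = 4

α is a root of x^4 - 782. By Eisenstein's criterion at the prime p = 2 (which divides the constant term 782 but p^2 = 4 does not, since 782 is squarefree), x^4 - 782 is irreducible over Q. Hence [Q(α):Q] = 4.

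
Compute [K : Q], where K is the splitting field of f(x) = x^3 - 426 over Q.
[K : Q] = 6

The roots of x^3 - 426 are ∛426, ω∛426, ω^2∛426 where ω = e^(2πi/3) is a primitive cube root of unity, so K = Q(∛426, ω). Now [Q(∛426):Q] = 3 (since 426 is not a perfect cube, x^3 - 426 is irreducible) and [Q(ω):Q] = 2. Both 2 and 3 divide [K:Q], and [K:Q] ≤ 3·2 = 6, so [K:Q] = 6. (Equivalently: Q(∛426) ⊂ R but ω ∉ R, so [K : Q(∛426)] = 2.)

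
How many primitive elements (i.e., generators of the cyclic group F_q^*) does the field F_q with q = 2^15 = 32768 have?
There are φ(32767) = 27000 primitive elements

F_q^* is cyclic of order q - 1 = 32767. A cyclic group of order m has exactly φ(m) generators. Here m = 32767 = 7 · 31 · 151, so the number of primitive elements is φ(32767) = 27000.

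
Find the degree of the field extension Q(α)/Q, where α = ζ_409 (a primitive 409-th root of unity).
[Q(α):Q] = 408

The minimal polynomial of ζ_409 over Q is the 409-th cyclotomic polynomial Φ_409(x), which is irreducible over Q and has degree φ(409) = 408. Hence [Q(α):Q] = φ(409) = 408.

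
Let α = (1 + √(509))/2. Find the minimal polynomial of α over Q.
m_α(x) = x^2 - x - 127

From 2α - 1 = √(509), squaring gives (2α - 1)^2 = 509, i.e. 4α^2 - 4α + 1 = 509, so α^2 - α + (1 - 509)/4 = 0. Since 509 ≡ 1 (mod 4), (1 - 509)/4 = -127 ∈ Z. The polynomial x^2 - x - 127 has discriminant 1 - 4·(-127) = 509, which is not a perfect square in Q (d = 509 is squarefree and ≠ 1), so x^2 - x - 127 is irreducible over Q. It is the minimal polynomial of α.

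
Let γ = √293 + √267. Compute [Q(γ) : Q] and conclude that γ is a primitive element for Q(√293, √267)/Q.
[Q(γ) : Q] = 4 (equivalently, Q(γ) = Q(√293, √267))

Obviously Q(γ) ⊆ Q(√293, √267), and [Q(√293, √267):Q] = 4 (since 293, 267 are distinct squarefree integers > 1 with 78231 not a perfect square). To show equality we compute the minimal polynomial of γ. From γ = √293 + √267: γ^2 = 293 + 2√(78231) + 267 = 560 + 2√(78231), so γ^2 - 560 = 2√(78231); squaring, (γ^2 - 560)^2 = 4·78231, i.e. γ^4 - 1120γ^2 + 313600 - 312924 = 0, i.e. γ^4 - 1120γ^2 + 676 = 0. So γ is a root of x^4 - 1120x^2 + 676. This polynomial is irreducible over Q: it has no rational root (each ±√293 ± √267 is irrational), and any factorization into two quadratics over Q would force √(78231) ∈ Q (pairing opposite roots) or √293, √267 ∈ Q (other pairings), all impossible. Hence [Q(γ):Q] = 4 = [Q(√293, √267):Q], so Q(γ) = Q(√293, √267).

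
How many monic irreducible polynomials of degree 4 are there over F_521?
There are 18419986260 monic irreducible polynomials of degree 4 over F_521

Each element of F_{521^4} that lies in no proper subfield is a root of exactly one monic irreducible of degree 4 over F_521, and each such polynomial has 4 distinct roots in F_{521^4}. By Möbius inversion the count is N_521(4) = (1/4) Σ_{d|4} μ(4/d) · 521^d = (1/4)(μ(4)·521^1 + μ(2)·521^2 + μ(1)·521^4) = 73679945040/4 = 18419986260.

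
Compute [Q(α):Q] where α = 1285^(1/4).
[Q(α):Q] = 4

α is a root of x^4 - 1285. By Eisenstein's criterion at the prime p = 5 (which divides the constant term 1285 but p^2 = 25 does not, since 1285 is squarefree), x^4 - 1285 is irreducible over Q. Hence [Q(α):Q] = 4.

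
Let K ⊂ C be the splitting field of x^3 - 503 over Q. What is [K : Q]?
[K : Q] = 6

The roots of x^3 - 503 are ∛503, ω∛503, ω^2∛503 where ω = e^(2πi/3) is a primitive cube root of unity, so K = Q(∛503, ω). Now [Q(∛503):Q] = 3 (since 503 is not a perfect cube, x^3 - 503 is irreducible) and [Q(ω):Q] = 2. Both 2 and 3 divide [K:Q], and [K:Q] ≤ 3·2 = 6, so [K:Q] = 6. (Equivalently: Q(∛503) ⊂ R but ω ∉ R, so [K : Q(∛503)] = 2.)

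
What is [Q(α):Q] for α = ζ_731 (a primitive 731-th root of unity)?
[Q(α):Q] = 672

The minimal polynomial of ζ_731 over Q is the 731-th cyclotomic polynomial Φ_731(x), which is irreducible over Q and has degree φ(731) = 672. Hence [Q(α):Q] = φ(731) = 672.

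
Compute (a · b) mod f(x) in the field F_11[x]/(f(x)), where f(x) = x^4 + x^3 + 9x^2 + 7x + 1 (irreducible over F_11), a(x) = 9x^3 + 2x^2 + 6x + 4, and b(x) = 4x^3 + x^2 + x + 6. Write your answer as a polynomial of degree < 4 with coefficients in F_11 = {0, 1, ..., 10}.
a · b ≡ 3x^3 + 8x^2 + 2x + 8 (mod f(x))

Multiply in F_11[x]: a(x)·b(x) = (9x^3 + 2x^2 + 6x + 4)·(4x^3 + x^2 + x + 6) = 3x^6 + 6x^5 + 2x^4 + x^3 + 7x + 2. This has degree ≥ 4, so divide by f(x) over F_11: 3x^6 + 6x^5 + 2x^4 + x^3 + 7x + 2 = (3x^2 + 3x + 5)·(x^4 + x^3 + 9x^2 + 7x + 1) + (3x^3 + 8x^2 + 2x + 8). Hence a·b ≡ 3x^3 + 8x^2 + 2x + 8 (mod f). (F_11[x]/(f) is a field with 11^4 = 14641 elements since f is irreducible of degree 4.)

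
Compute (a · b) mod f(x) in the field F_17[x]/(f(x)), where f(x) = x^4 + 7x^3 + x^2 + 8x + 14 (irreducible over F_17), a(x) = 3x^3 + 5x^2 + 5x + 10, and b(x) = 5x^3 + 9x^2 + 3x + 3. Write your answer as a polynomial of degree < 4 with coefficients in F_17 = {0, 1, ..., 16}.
a · b ≡ 16x^3 + x^2 + 10x + 9 (mod f(x))

Multiply in F_17[x]: a(x)·b(x) = (3x^3 + 5x^2 + 5x + 10)·(5x^3 + 9x^2 + 3x + 3) = 15x^6 + x^5 + 11x^4 + x^2 + 11x + 13. This has degree ≥ 4, so divide by f(x) over F_17: 15x^6 + x^5 + 11x^4 + x^2 + 11x + 13 = (15x^2 + 15x + 10)·(x^4 + 7x^3 + x^2 + 8x + 14) + (16x^3 + x^2 + 10x + 9). Hence a·b ≡ 16x^3 + x^2 + 10x + 9 (mod f). (F_17[x]/(f) is a field with 17^4 = 83521 elements since f is irreducible of degree 4.)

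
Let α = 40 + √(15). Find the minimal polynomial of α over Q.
m_α(x) = x^2 - 80x + 1585

From α - 40 = √(15), squaring gives (α - 40)^2 = 15, i.e. α^2 - 80α + 1600 = 15, so α^2 - 80α + 1585 = 0. The discriminant of x^2 - 80x + 1585 is (-80)^2 - 4·(1585) = 6400 - 6340 = 60, and 4·(15) is not a perfect square in Q since 15 is squarefree and ≠ 1. Hence x^2 - 80x + 1585 is irreducible over Q and is the minimal polynomial of α.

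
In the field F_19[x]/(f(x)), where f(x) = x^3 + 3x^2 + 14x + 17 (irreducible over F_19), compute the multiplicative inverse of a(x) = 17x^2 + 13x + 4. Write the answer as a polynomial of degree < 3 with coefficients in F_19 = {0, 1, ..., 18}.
a(x)^(-1) ≡ 5x^2 + 18x + 4 (mod f(x))

Since f is irreducible over F_19, F_19[x]/(f) is a field and a(x) ≠ 0 has an inverse. Apply the extended Euclidean algorithm to f(x) and a(x) in F_19[x]: f(x) = (9x)·a(x) + (16x + 17);  a(x) = (7x + 10)·(16x + 17) + (5). The last nonzero remainder is the constant 5 = gcd(f, a) in F_19. Back-substituting through the division chain expresses 5 = s(x)·a(x) + t(x)·f(x) with s(x) ≡ 6x^2 + 14x + 1 (mod f), so (6x^2 + 14x + 1)·a(x) ≡ 5 (mod f). Multiplying by 5^(-1) ≡ 4 in F_19 gives a(x)^(-1) ≡ 4·(6x^2 + 14x + 1) ≡ 5x^2 + 18x + 4 (mod f). Check: (17x^2 + 13x + 4)·(5x^2 + 18x + 4) = 9x^4 + 10x^3 + 18x^2 + 10x + 16 ≡ 1 (mod x^3 + 3x^2 + 14x + 17).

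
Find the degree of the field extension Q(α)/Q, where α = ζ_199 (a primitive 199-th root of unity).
[Q(α):Q] = 198

The minimal polynomial of ζ_199 over Q is the 199-th cyclotomic polynomial Φ_199(x), which is irreducible over Q and has degree φ(199) = 198. Hence [Q(α):Q] = φ(199) = 198.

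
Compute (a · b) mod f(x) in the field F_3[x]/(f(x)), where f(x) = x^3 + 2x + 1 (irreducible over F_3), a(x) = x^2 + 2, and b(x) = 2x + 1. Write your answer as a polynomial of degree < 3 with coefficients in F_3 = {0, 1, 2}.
a · b ≡ x^2 (mod f(x))

Multiply in F_3[x]: a(x)·b(x) = (x^2 + 2)·(2x + 1) = 2x^3 + x^2 + x + 2. This has degree ≥ 3, so divide by f(x) over F_3: 2x^3 + x^2 + x + 2 = (2)·(x^3 + 2x + 1) + (x^2). Hence a·b ≡ x^2 (mod f). (F_3[x]/(f) is a field with 3^3 = 27 elements since f is irreducible of degree 3.)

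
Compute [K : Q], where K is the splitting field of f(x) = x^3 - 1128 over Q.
[K : Q] = 6

The roots of x^3 - 1128 are ∛1128, ω∛1128, ω^2∛1128 where ω = e^(2πi/3) is a primitive cube root of unity, so K = Q(∛1128, ω). Now [Q(∛1128):Q] = 3 (since 1128 is not a perfect cube, x^3 - 1128 is irreducible) and [Q(ω):Q] = 2. Both 2 and 3 divide [K:Q], and [K:Q] ≤ 3·2 = 6, so [K:Q] = 6. (Equivalently: Q(∛1128) ⊂ R but ω ∉ R, so [K : Q(∛1128)] = 2.)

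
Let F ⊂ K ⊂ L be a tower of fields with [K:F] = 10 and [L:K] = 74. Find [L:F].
[L:F] = 740

The tower law says that for any tower of field extensions F ⊂ K ⊂ L with finite degrees, [L:F] = [L:K] · [K:F]. Here this gives [L:F] = 74 · 10 = 740.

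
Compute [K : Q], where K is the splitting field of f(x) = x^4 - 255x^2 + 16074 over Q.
[K : Q] = 4

Solving the quadratic in x^2: x^2 = (255 ± √(255^2 - 4·16074))/2 = (255 ± √729)/2 = (255 ± 27)/2, giving x^2 = 114 or x^2 = 141. So f(x) = (x^2 - 114)(x^2 - 141) and the roots of f are ±√114, ±√141. Hence the splitting field is K = Q(√114, √141). Since 114 and 141 are distinct squarefree integers > 1, their product 16074 is not a perfect square, so √141 ∉ Q(√114). By the tower law [K:Q] = [Q(√114,√141):Q(√114)] · [Q(√114):Q] = 2 · 2 = 4.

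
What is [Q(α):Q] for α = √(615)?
[Q(α):Q] = 2

[Q(α):Q] equals the degree of the minimal polynomial of α. Here α^2 = 615 and x^2 - 615 is irreducible (d = 615 is squarefree, ≠ 1, hence not a square), so deg(m_α) = 2. Thus [Q(α):Q] = 2.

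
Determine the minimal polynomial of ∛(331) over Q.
m_α(x) = x^3 - 331

α satisfies α^3 = 331, so x^3 - 331 annihilates α. By the rational root test, a rational root p/q (in lowest terms) of x^3 - 331 would satisfy p^3 = 331 q^3, forcing q = 1 and p^3 = 331; but 331 is not a perfect cube, contradiction. A monic cubic over Q with no rational root is irreducible (any nontrivial factorization would include a linear factor). Hence x^3 - 331 is the minimal polynomial of α, and in particular [Q(α):Q] = 3.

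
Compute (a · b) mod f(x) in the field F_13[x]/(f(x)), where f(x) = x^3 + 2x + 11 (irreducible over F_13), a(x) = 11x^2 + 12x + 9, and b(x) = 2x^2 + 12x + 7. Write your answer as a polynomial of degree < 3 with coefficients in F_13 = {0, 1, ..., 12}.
a · b ≡ 2x + 11 (mod f(x))

Multiply in F_13[x]: a(x)·b(x) = (11x^2 + 12x + 9)·(2x^2 + 12x + 7) = 9x^4 + 5x^2 + 10x + 11. This has degree ≥ 3, so divide by f(x) over F_13: 9x^4 + 5x^2 + 10x + 11 = (9x)·(x^3 + 2x + 11) + (2x + 11). Hence a·b ≡ 2x + 11 (mod f). (F_13[x]/(f) is a field with 13^3 = 2197 elements since f is irreducible of degree 3.)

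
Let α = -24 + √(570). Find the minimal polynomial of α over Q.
m_α(x) = x^2 + 48x + 6

From α + 24 = √(570), squaring gives (α + 24)^2 = 570, i.e. α^2 + 48α + 576 = 570, so α^2 + 48α + 6 = 0. The discriminant of x^2 + 48x + 6 is (48)^2 - 4·(6) = 2304 - 24 = 2280, and 4·(570) is not a perfect square in Q since 570 is squarefree and ≠ 1. Hence x^2 + 48x + 6 is irreducible over Q and is the minimal polynomial of α.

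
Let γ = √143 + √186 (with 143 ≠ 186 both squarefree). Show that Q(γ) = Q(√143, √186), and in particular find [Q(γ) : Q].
[Q(γ) : Q] = 4 (equivalently, Q(γ) = Q(√143, √186))

Obviously Q(γ) ⊆ Q(√143, √186), and [Q(√143, √186):Q] = 4 (since 143, 186 are distinct squarefree integers > 1 with 26598 not a perfect square). To show equality we compute the minimal polynomial of γ. From γ = √143 + √186: γ^2 = 143 + 2√(26598) + 186 = 329 + 2√(26598), so γ^2 - 329 = 2√(26598); squaring, (γ^2 - 329)^2 = 4·26598, i.e. γ^4 - 658γ^2 + 108241 - 106392 = 0, i.e. γ^4 - 658γ^2 + 1849 = 0. So γ is a root of x^4 - 658x^2 + 1849. This polynomial is irreducible over Q: it has no rational root (each ±√143 ± √186 is irrational), and any factorization into two quadratics over Q would force √(26598) ∈ Q (pairing opposite roots) or √143, √186 ∈ Q (other pairings), all impossible. Hence [Q(γ):Q] = 4 = [Q(√143, √186):Q], so Q(γ) = Q(√143, √186).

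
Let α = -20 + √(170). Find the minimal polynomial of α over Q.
m_α(x) = x^2 + 40x + 230

From α + 20 = √(170), squaring gives (α + 20)^2 = 170, i.e. α^2 + 40α + 400 = 170, so α^2 + 40α + 230 = 0. The discriminant of x^2 + 40x + 230 is (40)^2 - 4·(230) = 1600 - 920 = 680, and 4·(170) is not a perfect square in Q since 170 is squarefree and ≠ 1. Hence x^2 + 40x + 230 is irreducible over Q and is the minimal polynomial of α.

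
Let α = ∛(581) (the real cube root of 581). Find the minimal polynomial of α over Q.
m_α(x) = x^3 - 581

α satisfies α^3 = 581, so x^3 - 581 annihilates α. By the rational root test, a rational root p/q (in lowest terms) of x^3 - 581 would satisfy p^3 = 581 q^3, forcing q = 1 and p^3 = 581; but 581 is not a perfect cube, contradiction. A monic cubic over Q with no rational root is irreducible (any nontrivial factorization would include a linear factor). Hence x^3 - 581 is the minimal polynomial of α, and in particular [Q(α):Q] = 3.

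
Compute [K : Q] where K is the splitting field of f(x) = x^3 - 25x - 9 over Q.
[K : Q] = 6

By the rational root test, any rational root of the monic integer polynomial f(x) = x^3 - 25x - 9 must be an integer dividing the constant term -9, i.e. one of ±{1, 3, 9}. Evaluating: f(1) = -33, f(-1) = 15, f(3) = -57, f(-3) = 39, f(9) = 495, f(-9) = -513; none is 0, so f has no rational root and is therefore irreducible over Q (a cubic with no linear factor over a field is irreducible). For an irreducible cubic, the Galois group is A_3 or S_3 according as the discriminant disc(f) = -4a^3 - 27b^2 = -4·(-25)^3 - 27·(-9)^2 = 60313 is or is not a square in Q. Here disc(f) = 60313 is not a perfect square in Q, so the Galois group of f over Q is not contained in A_3 and must be all of S_3. The splitting field has degree |S_3| = 6 over Q, so [K : Q] = 6.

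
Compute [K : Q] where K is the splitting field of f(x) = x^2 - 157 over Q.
[K : Q] = 2

f(x) = x^2 - 157 factors as (x - √157)(x + √157). The splitting field is K = Q(√157). Since 157 is squarefree and > 1, it is not a perfect square, so x^2 - 157 is irreducible over Q and [Q(√157) : Q] = 2. Hence [K : Q] = 2.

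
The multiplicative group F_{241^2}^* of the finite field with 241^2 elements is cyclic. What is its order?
|F_{241^2}^*| = 58080

F_{241^2} has 241^2 = 58081 elements; its multiplicative group consists of all nonzero elements, so |F_{241^2}^*| = 58081 - 1 = 58080. (It is cyclic since any finite subgroup of the multiplicative group of a field is cyclic.)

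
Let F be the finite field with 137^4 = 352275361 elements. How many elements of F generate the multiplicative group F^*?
There are φ(352275360) = 84525056 primitive elements

F_q^* is cyclic of order q - 1 = 352275360. A cyclic group of order m has exactly φ(m) generators. Here m = 352275360 = 2^5 · 3 · 5 · 17 · 23 · 1877, so the number of primitive elements is φ(352275360) = 84525056.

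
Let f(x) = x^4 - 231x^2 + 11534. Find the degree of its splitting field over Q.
[K : Q] = 4

Solving the quadratic in x^2: x^2 = (231 ± √(231^2 - 4·11534))/2 = (231 ± √7225)/2 = (231 ± 85)/2, giving x^2 = 73 or x^2 = 158. So f(x) = (x^2 - 73)(x^2 - 158) and the roots of f are ±√73, ±√158. Hence the splitting field is K = Q(√73, √158). Since 73 and 158 are distinct squarefree integers > 1, their product 11534 is not a perfect square, so √158 ∉ Q(√73). By the tower law [K:Q] = [Q(√73,√158):Q(√73)] · [Q(√73):Q] = 2 · 2 = 4.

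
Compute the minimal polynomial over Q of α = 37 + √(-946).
m_α(x) = x^2 - 74x + 2315

From α - 37 = √(-946), squaring gives (α - 37)^2 = -946, i.e. α^2 - 74α + 1369 = -946, so α^2 - 74α + 2315 = 0. The discriminant of x^2 - 74x + 2315 is (-74)^2 - 4·(2315) = 5476 - 9260 = -3784, and 4·(-946) is not a perfect square in Q since -946 is squarefree and ≠ 1. Hence x^2 - 74x + 2315 is irreducible over Q and is the minimal polynomial of α.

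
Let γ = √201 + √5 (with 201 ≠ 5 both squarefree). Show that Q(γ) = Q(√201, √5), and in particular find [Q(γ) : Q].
[Q(γ) : Q] = 4 (equivalently, Q(γ) = Q(√201, √5))

Obviously Q(γ) ⊆ Q(√201, √5), and [Q(√201, √5):Q] = 4 (since 201, 5 are distinct squarefree integers > 1 with 1005 not a perfect square). To show equality we compute the minimal polynomial of γ. From γ = √201 + √5: γ^2 = 201 + 2√(1005) + 5 = 206 + 2√(1005), so γ^2 - 206 = 2√(1005); squaring, (γ^2 - 206)^2 = 4·1005, i.e. γ^4 - 412γ^2 + 42436 - 4020 = 0, i.e. γ^4 - 412γ^2 + 38416 = 0. So γ is a root of x^4 - 412x^2 + 38416. This polynomial is irreducible over Q: it has no rational root (each ±√201 ± √5 is irrational), and any factorization into two quadratics over Q would force √(1005) ∈ Q (pairing opposite roots) or √201, √5 ∈ Q (other pairings), all impossible. Hence [Q(γ):Q] = 4 = [Q(√201, √5):Q], so Q(γ) = Q(√201, √5).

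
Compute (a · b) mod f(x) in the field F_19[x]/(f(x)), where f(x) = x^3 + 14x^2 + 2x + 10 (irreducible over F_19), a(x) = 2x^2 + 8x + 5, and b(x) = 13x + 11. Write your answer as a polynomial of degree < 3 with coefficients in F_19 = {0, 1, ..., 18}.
a · b ≡ 9x^2 + 6x + 4 (mod f(x))

Multiply in F_19[x]: a(x)·b(x) = (2x^2 + 8x + 5)·(13x + 11) = 7x^3 + 12x^2 + x + 17. This has degree ≥ 3, so divide by f(x) over F_19: 7x^3 + 12x^2 + x + 17 = (7)·(x^3 + 14x^2 + 2x + 10) + (9x^2 + 6x + 4). Hence a·b ≡ 9x^2 + 6x + 4 (mod f). (F_19[x]/(f) is a field with 19^3 = 6859 elements since f is irreducible of degree 3.)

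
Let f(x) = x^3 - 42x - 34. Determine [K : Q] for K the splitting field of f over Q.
[K : Q] = 6

By the rational root test, any rational root of the monic integer polynomial f(x) = x^3 - 42x - 34 must be an integer dividing the constant term -34, i.e. one of ±{1, 2, 17, 34}. Evaluating: f(1) = -75, f(-1) = 7, f(2) = -110, f(-2) = 42, f(17) = 4165, f(-17) = -4233, f(34) = 37842, f(-34) = -37910; none is 0, so f has no rational root and is therefore irreducible over Q (a cubic with no linear factor over a field is irreducible). For an irreducible cubic, the Galois group is A_3 or S_3 according as the discriminant disc(f) = -4a^3 - 27b^2 = -4·(-42)^3 - 27·(-34)^2 = 265140 is or is not a square in Q. Here disc(f) = 265140 is not a perfect square in Q, so the Galois group of f over Q is not contained in A_3 and must be all of S_3. The splitting field has degree |S_3| = 6 over Q, so [K : Q] = 6.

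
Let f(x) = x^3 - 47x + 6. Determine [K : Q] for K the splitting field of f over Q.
[K : Q] = 6

By the rational root test, any rational root of the monic integer polynomial f(x) = x^3 - 47x + 6 must be an integer dividing the constant term 6, i.e. one of ±{1, 2, 3, 6}. Evaluating: f(1) = -40, f(-1) = 52, f(2) = -80, f(-2) = 92, f(3) = -108, f(-3) = 120, f(6) = -60, f(-6) = 72; none is 0, so f has no rational root and is therefore irreducible over Q (a cubic with no linear factor over a field is irreducible). For an irreducible cubic, the Galois group is A_3 or S_3 according as the discriminant disc(f) = -4a^3 - 27b^2 = -4·(-47)^3 - 27·(6)^2 = 414320 is or is not a square in Q. Here disc(f) = 414320 is not a perfect square in Q, so the Galois group of f over Q is not contained in A_3 and must be all of S_3. The splitting field has degree |S_3| = 6 over Q, so [K : Q] = 6.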